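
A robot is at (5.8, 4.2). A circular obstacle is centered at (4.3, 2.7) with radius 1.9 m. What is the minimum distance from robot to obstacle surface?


center_dist = sqrt((5.8-4.3)^2 + (4.2-2.7)^2)
= sqrt(2.25 + 2.25)
= 2.1213
min_dist = center_dist - radius = 2.1213 - 1.9 = 0.2213 m


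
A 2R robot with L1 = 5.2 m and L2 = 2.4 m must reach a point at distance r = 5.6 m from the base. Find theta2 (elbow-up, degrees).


cos(theta2) = (r^2 - L1^2 - L2^2) / (2*L1*L2)
cos(theta2) = (31.36 - 27.04 - 5.76) / 24.96
cos(theta2) = -0.057692
theta2 = 93.3074 degrees


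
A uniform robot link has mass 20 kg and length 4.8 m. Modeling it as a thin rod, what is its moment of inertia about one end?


I = (1/3) * m * L^2
= (1/3) * 20 * 4.8^2
= 0.333333 * 20 * 23.04
= 153.6 kg*m^2


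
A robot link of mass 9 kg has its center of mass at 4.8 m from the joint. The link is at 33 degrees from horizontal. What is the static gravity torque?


tau = m*g*L*cos(angle)
= 9 * 9.81 * 4.8 * cos(33 deg)
= 9 * 9.81 * 4.8 * 0.8387
= 355.4219 Nm


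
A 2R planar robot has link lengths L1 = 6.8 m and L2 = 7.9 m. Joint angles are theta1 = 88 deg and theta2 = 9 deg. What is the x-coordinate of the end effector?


Convert angles to radians: theta1 = 1.5359, theta2 = 0.1571
x = L1*cos(theta1) + L2*cos(theta1+theta2)
x = 0.2373 + -0.9628
x = -0.7255


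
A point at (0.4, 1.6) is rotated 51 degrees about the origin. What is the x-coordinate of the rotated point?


x' = x*cos(theta) - y*sin(theta)
cos(51 deg) = 0.6293, sin(51 deg) = 0.7771
x' = 0.4 * 0.6293 - 1.6 * 0.7771
= 0.2517 - 1.2434
= -0.9917


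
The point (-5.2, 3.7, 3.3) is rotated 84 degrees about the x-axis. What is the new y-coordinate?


Rotation about x-axis: y' = y*cos(theta) - z*sin(theta)
= 3.7 * 0.1045 - 3.3 * 0.9945
= -2.8952


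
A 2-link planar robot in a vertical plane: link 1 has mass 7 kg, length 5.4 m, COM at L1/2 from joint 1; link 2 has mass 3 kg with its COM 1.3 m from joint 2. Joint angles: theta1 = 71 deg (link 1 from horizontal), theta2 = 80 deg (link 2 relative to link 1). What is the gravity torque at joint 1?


Horizontal distance from joint 1 to link-1 COM:
  x_c1 = (L1/2)*cos(t1) = 2.7 * 0.3256 = 0.879 m
Horizontal distance from joint 1 to link-2 COM:
  x_c2 = L1*cos(t1) + Lc2*cos(t1+t2)
       = 5.4*0.3256 + 1.3*-0.8746 = 0.6211 m
tau1 = m1*g*x_c1 + m2*g*x_c2
     = 7*9.81*0.879 + 3*9.81*0.6211
     = 60.3633 + 18.2779
     = 78.6411 Nm


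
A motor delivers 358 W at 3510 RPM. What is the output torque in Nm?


omega = 3510 * 2*pi/60 = 367.5663 rad/s
tau = P / omega = 358 / 367.5663
= 0.974 Nm


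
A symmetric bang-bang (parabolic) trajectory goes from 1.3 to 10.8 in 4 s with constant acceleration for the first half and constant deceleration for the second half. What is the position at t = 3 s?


Symmetric rest-to-rest: each phase covers (pf-p0)/2 in time T/2. 0.5*a*(T/2)^2 = (pf-p0)/2 => a = 4*(pf-p0)/T^2
a = 4*(10.8-1.3)/4^2 = 2.375
t = 3 is in the deceleration phase (t > T/2).
p = pf - 0.5*a*(T-t)^2 = 10.8 - 0.5*2.375*1^2
= 9.6125


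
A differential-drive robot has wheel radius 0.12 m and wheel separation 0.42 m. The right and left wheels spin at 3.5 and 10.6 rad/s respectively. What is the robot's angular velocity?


vR = r*wR = 0.12*3.5 = 0.42 m/s
vL = r*wL = 0.12*10.6 = 1.272 m/s
v = (vR+vL)/2 = 0.846 m/s
omega = (vR-vL)/L = -2.0286 rad/s
angular velocity = -2.0286 rad/s


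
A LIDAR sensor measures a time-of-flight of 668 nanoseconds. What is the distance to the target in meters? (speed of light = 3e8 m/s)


tof = 668 ns = 6.68e-07 s
dist = c * tof / 2
= 3e8 * 6.68e-07 / 2
= 100.2 m


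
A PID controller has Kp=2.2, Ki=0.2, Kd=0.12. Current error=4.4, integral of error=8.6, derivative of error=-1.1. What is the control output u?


u = Kp*e + Ki*int(e) + Kd*de/dt
= 2.2*4.4 + 0.2*8.6 + 0.12*(-1.1)
= 9.68 + 1.72 + -0.132
= 11.268


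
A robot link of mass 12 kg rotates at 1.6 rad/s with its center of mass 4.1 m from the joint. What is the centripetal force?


F = m * omega^2 * r
= 12 * 1.6^2 * 4.1
= 12 * 2.56 * 4.1
= 125.952 N


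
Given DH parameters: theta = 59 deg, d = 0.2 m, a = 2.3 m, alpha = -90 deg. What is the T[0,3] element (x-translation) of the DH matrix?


T[0,3] = a * cos(theta)
= 2.3 * cos(59 deg)
= 2.3 * 0.515
= 1.1846


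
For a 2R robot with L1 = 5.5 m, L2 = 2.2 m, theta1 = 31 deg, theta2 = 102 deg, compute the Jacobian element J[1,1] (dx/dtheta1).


J[1,1] = -L1*sin(t1) - L2*sin(t1+t2)
= -5.5*sin(31) - 2.2*sin(133)
= -4.4417


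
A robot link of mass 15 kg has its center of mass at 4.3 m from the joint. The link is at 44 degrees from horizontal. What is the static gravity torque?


tau = m*g*L*cos(angle)
= 15 * 9.81 * 4.3 * cos(44 deg)
= 15 * 9.81 * 4.3 * 0.7193
= 455.1587 Nm


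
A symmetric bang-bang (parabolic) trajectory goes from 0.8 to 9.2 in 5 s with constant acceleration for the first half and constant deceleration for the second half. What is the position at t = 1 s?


Symmetric rest-to-rest: each phase covers (pf-p0)/2 in time T/2. 0.5*a*(T/2)^2 = (pf-p0)/2 => a = 4*(pf-p0)/T^2
a = 4*(9.2-0.8)/5^2 = 1.344
t = 1 is in the acceleration phase (t <= T/2).
p = p0 + 0.5*a*t^2 = 0.8 + 0.5*1.344*1^2
= 1.472


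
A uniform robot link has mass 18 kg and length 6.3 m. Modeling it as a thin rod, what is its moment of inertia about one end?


I = (1/3) * m * L^2
= (1/3) * 18 * 6.3^2
= 0.333333 * 18 * 39.69
= 238.14 kg*m^2


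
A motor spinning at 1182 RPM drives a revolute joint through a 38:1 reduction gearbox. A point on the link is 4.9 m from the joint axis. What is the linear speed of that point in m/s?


omega_motor = 1182 * 2*pi/60 = 123.7788 rad/s
omega_joint = omega_motor / 38 = 3.2573 rad/s
v = omega_joint * r = 3.2573 * 4.9
= 15.9609 m/s


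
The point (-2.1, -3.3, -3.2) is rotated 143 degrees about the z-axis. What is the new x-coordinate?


Rotation about z-axis: x' = x*cos(theta) - y*sin(theta)
= -2.1 * -0.7986 - -3.3 * 0.6018
= 3.6631


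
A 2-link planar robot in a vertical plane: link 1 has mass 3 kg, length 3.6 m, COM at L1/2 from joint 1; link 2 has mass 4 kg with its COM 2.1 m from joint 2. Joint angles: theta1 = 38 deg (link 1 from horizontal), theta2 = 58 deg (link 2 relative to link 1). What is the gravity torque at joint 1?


Horizontal distance from joint 1 to link-1 COM:
  x_c1 = (L1/2)*cos(t1) = 1.8 * 0.788 = 1.4184 m
Horizontal distance from joint 1 to link-2 COM:
  x_c2 = L1*cos(t1) + Lc2*cos(t1+t2)
       = 3.6*0.788 + 2.1*-0.1045 = 2.6173 m
tau1 = m1*g*x_c1 + m2*g*x_c2
     = 3*9.81*1.4184 + 4*9.81*2.6173
     = 41.7441 + 102.704
     = 144.4481 Nm


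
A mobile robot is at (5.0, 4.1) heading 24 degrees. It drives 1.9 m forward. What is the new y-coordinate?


y_new = y0 + d*sin(theta)
= 4.1 + 1.9*sin(24)
= 4.1 + 0.7728
= 4.8728


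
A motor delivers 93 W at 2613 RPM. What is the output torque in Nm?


omega = 2613 * 2*pi/60 = 273.6327 rad/s
tau = P / omega = 93 / 273.6327
= 0.3399 Nm


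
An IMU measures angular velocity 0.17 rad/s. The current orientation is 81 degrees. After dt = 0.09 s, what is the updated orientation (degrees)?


delta_theta = w * dt = 0.17 * 0.09 = 0.0153 rad
= 0.8766 deg
theta_new = 81 + 0.8766 = 81.8766 deg


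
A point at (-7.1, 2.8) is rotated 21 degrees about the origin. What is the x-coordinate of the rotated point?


x' = x*cos(theta) - y*sin(theta)
cos(21 deg) = 0.9336, sin(21 deg) = 0.3584
x' = -7.1 * 0.9336 - 2.8 * 0.3584
= -6.6284 - 1.0034
= -7.6319


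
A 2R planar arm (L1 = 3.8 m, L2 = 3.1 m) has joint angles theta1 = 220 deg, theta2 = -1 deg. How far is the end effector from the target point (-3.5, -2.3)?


End effector via forward kinematics:
x = L1*cos(t1) + L2*cos(t1+t2) = -5.3201
y = L1*sin(t1) + L2*sin(t1+t2) = -4.3935
Distance to target:
d = sqrt((-3.5 - -5.3201)^2 + (-2.3 - -4.3935)^2)
= sqrt(3.3128 + 4.3827)
= 2.7741 m


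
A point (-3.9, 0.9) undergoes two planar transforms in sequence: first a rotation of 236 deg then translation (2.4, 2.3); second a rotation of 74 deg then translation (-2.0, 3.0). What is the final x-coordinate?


After transform 1:
x1 = cos(236)*-3.9 - sin(236)*0.9 + 2.4 = 5.327
y1 = sin(236)*-3.9 + cos(236)*0.9 + 2.3 = 5.03
After transform 2:
x2 = cos(74)*5.327 - sin(74)*5.03 + -2.0
= -5.3668


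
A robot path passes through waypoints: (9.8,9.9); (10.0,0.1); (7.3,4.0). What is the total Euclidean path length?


Segment lengths:
  seg1 = sqrt((0.2)^2 + (-9.8)^2) = 9.802
  seg2 = sqrt((-2.7)^2 + (3.9)^2) = 4.7434
Total = 14.5455


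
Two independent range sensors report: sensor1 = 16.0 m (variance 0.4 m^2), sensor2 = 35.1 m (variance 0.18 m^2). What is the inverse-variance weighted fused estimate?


w1 = (1/var1) / (1/var1 + 1/var2)
   = 2.5 / (2.5 + 5.5556) = 0.3103
w2 = 1 - w1 = 0.6897
fused = w1*s1 + w2*s2 = 4.9655 + 24.2069
= 29.1724 m


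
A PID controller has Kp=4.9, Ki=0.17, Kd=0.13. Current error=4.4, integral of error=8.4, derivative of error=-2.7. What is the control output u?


u = Kp*e + Ki*int(e) + Kd*de/dt
= 4.9*4.4 + 0.17*8.4 + 0.13*(-2.7)
= 21.56 + 1.428 + -0.351
= 22.637


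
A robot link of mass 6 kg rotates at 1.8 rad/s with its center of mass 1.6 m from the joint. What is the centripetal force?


F = m * omega^2 * r
= 6 * 1.8^2 * 1.6
= 6 * 3.24 * 1.6
= 31.104 N


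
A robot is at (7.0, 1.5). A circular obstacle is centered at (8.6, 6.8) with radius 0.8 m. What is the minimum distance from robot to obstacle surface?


center_dist = sqrt((7.0-8.6)^2 + (1.5-6.8)^2)
= sqrt(2.56 + 28.09)
= 5.5362
min_dist = center_dist - radius = 5.5362 - 0.8 = 4.7362 m


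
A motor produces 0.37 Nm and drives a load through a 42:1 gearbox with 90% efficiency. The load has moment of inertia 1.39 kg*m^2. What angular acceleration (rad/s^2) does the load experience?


tau_out = tau_motor * N * eta
= 0.37 * 42 * 0.9 = 13.986 Nm
alpha = tau_out / I = 13.986 / 1.39
= 10.0619 rad/s^2


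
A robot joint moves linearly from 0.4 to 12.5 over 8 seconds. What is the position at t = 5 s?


s = t/T = 5/8 = 0.625
p(t) = p0 + (pf-p0)*s
= 0.4 + (12.5 - 0.4) * 0.625
= 7.9625


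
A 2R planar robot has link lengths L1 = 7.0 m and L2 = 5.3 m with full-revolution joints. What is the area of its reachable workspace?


r_max = L1 + L2 = 12.3 m
r_min = |L1 - L2| = 1.7 m
Area = pi*(r_max^2 - r_min^2)
= pi*(151.29 - 2.89)
= pi * 148.4
= 466.2123 m^2


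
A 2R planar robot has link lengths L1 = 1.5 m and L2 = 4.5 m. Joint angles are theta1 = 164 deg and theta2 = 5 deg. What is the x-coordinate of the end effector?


Convert angles to radians: theta1 = 2.8623, theta2 = 0.0873
x = L1*cos(theta1) + L2*cos(theta1+theta2)
x = -1.4419 + -4.4173
x = -5.8592


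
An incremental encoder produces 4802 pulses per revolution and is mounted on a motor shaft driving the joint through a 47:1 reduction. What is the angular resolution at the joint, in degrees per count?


counts per rev = 4802
effective counts at joint = 4802 * 47 = 225694
resolution = 360 / 225694
= 0.0016 deg/count


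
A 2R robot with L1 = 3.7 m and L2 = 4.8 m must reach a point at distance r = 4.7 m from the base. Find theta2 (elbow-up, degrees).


cos(theta2) = (r^2 - L1^2 - L2^2) / (2*L1*L2)
cos(theta2) = (22.09 - 13.69 - 23.04) / 35.52
cos(theta2) = -0.412162
theta2 = 114.3407 degrees


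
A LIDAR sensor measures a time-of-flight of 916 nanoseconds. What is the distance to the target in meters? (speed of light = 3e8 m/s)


tof = 916 ns = 9.16e-07 s
dist = c * tof / 2
= 3e8 * 9.16e-07 / 2
= 137.4 m


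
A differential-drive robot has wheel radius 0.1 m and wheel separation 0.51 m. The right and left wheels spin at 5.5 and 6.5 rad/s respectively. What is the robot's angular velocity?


vR = r*wR = 0.1*5.5 = 0.55 m/s
vL = r*wL = 0.1*6.5 = 0.65 m/s
v = (vR+vL)/2 = 0.6 m/s
omega = (vR-vL)/L = -0.1961 rad/s
angular velocity = -0.1961 rad/s


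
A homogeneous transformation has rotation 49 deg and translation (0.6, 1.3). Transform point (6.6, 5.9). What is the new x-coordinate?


x' = cos(theta)*px - sin(theta)*py + tx
= 0.6561*6.6 - 0.7547*5.9 + 0.6
= 0.4772


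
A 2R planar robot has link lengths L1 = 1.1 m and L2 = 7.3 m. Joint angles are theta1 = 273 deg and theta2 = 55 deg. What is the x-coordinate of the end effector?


Convert angles to radians: theta1 = 4.7647, theta2 = 0.9599
x = L1*cos(theta1) + L2*cos(theta1+theta2)
x = 0.0576 + 6.1908
x = 6.2483


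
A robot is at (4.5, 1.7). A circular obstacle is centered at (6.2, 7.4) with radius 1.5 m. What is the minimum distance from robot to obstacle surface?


center_dist = sqrt((4.5-6.2)^2 + (1.7-7.4)^2)
= sqrt(2.89 + 32.49)
= 5.9481
min_dist = center_dist - radius = 5.9481 - 1.5 = 4.4481 m


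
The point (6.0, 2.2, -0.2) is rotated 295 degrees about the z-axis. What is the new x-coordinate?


Rotation about z-axis: x' = x*cos(theta) - y*sin(theta)
= 6.0 * 0.4226 - 2.2 * -0.9063
= 4.5296


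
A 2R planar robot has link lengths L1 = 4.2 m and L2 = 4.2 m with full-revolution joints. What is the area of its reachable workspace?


r_max = L1 + L2 = 8.4 m
r_min = |L1 - L2| = 0.0 m
Area = pi*(r_max^2 - r_min^2)
= pi*(70.56 - 0.0)
= pi * 70.56
= 221.6708 m^2


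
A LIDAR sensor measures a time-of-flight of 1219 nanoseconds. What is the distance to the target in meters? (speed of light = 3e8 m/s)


tof = 1219 ns = 1.219e-06 s
dist = c * tof / 2
= 3e8 * 1.219e-06 / 2
= 182.85 m


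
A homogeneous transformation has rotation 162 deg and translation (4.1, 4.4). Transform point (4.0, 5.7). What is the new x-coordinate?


x' = cos(theta)*px - sin(theta)*py + tx
= -0.9511*4.0 - 0.309*5.7 + 4.1
= -1.4656


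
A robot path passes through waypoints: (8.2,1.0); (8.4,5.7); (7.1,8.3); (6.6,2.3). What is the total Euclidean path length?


Segment lengths:
  seg1 = sqrt((0.2)^2 + (4.7)^2) = 4.7043
  seg2 = sqrt((-1.3)^2 + (2.6)^2) = 2.9069
  seg3 = sqrt((-0.5)^2 + (-6.0)^2) = 6.0208
Total = 13.6319


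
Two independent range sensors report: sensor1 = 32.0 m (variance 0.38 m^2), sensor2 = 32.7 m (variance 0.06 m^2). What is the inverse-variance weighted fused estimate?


w1 = (1/var1) / (1/var1 + 1/var2)
   = 2.6316 / (2.6316 + 16.6667) = 0.1364
w2 = 1 - w1 = 0.8636
fused = w1*s1 + w2*s2 = 4.3636 + 28.2409
= 32.6045 m


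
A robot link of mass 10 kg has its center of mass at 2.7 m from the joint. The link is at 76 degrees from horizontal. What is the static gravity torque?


tau = m*g*L*cos(angle)
= 10 * 9.81 * 2.7 * cos(76 deg)
= 10 * 9.81 * 2.7 * 0.2419
= 64.0779 Nm


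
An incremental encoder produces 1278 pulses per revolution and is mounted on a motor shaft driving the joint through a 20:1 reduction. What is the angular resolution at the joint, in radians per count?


counts per rev = 1278
effective counts at joint = 1278 * 20 = 25560
resolution = 2*pi / 25560
= 2.4582e-04 rad/count


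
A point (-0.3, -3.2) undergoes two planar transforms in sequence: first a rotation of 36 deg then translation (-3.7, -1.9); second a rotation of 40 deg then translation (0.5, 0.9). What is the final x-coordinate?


After transform 1:
x1 = cos(36)*-0.3 - sin(36)*-3.2 + -3.7 = -2.0618
y1 = sin(36)*-0.3 + cos(36)*-3.2 + -1.9 = -4.6652
After transform 2:
x2 = cos(40)*-2.0618 - sin(40)*-4.6652 + 0.5
= 1.9193


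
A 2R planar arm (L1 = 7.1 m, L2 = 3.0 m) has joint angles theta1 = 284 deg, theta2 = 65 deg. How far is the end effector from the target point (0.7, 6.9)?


End effector via forward kinematics:
x = L1*cos(t1) + L2*cos(t1+t2) = 4.6625
y = L1*sin(t1) + L2*sin(t1+t2) = -7.4615
Distance to target:
d = sqrt((0.7 - 4.6625)^2 + (6.9 - -7.4615)^2)
= sqrt(15.7016 + 206.2534)
= 14.8982 m


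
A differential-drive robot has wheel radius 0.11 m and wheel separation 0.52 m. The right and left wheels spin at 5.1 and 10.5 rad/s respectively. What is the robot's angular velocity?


vR = r*wR = 0.11*5.1 = 0.561 m/s
vL = r*wL = 0.11*10.5 = 1.155 m/s
v = (vR+vL)/2 = 0.858 m/s
omega = (vR-vL)/L = -1.1423 rad/s
angular velocity = -1.1423 rad/s


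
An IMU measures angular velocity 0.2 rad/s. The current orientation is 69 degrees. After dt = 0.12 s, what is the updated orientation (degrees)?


delta_theta = w * dt = 0.2 * 0.12 = 0.024 rad
= 1.3751 deg
theta_new = 69 + 1.3751 = 70.3751 deg


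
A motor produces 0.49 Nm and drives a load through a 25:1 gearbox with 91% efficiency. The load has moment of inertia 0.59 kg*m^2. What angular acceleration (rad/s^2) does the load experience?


tau_out = tau_motor * N * eta
= 0.49 * 25 * 0.91 = 11.1475 Nm
alpha = tau_out / I = 11.1475 / 0.59
= 18.8941 rad/s^2


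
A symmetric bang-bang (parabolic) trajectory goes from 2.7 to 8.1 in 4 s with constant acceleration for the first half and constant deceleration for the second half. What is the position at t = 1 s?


Symmetric rest-to-rest: each phase covers (pf-p0)/2 in time T/2. 0.5*a*(T/2)^2 = (pf-p0)/2 => a = 4*(pf-p0)/T^2
a = 4*(8.1-2.7)/4^2 = 1.35
t = 1 is in the acceleration phase (t <= T/2).
p = p0 + 0.5*a*t^2 = 2.7 + 0.5*1.35*1^2
= 3.375


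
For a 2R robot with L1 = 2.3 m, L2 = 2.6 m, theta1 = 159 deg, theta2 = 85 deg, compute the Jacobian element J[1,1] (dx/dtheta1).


J[1,1] = -L1*sin(t1) - L2*sin(t1+t2)
= -2.3*sin(159) - 2.6*sin(244)
= 1.5126


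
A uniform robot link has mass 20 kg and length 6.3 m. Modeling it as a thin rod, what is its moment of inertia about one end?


I = (1/3) * m * L^2
= (1/3) * 20 * 6.3^2
= 0.333333 * 20 * 39.69
= 264.6 kg*m^2


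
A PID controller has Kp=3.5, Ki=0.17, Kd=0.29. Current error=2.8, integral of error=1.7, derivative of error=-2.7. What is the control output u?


u = Kp*e + Ki*int(e) + Kd*de/dt
= 3.5*2.8 + 0.17*1.7 + 0.29*(-2.7)
= 9.8 + 0.289 + -0.783
= 9.306


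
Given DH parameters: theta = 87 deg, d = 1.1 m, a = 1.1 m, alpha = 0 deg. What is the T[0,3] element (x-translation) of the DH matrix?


T[0,3] = a * cos(theta)
= 1.1 * cos(87 deg)
= 1.1 * 0.0523
= 0.0576


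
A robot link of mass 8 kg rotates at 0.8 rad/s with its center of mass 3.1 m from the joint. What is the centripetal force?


F = m * omega^2 * r
= 8 * 0.8^2 * 3.1
= 8 * 0.64 * 3.1
= 15.872 N


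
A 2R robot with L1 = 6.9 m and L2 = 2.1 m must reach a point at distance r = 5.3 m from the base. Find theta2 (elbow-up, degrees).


cos(theta2) = (r^2 - L1^2 - L2^2) / (2*L1*L2)
cos(theta2) = (28.09 - 47.61 - 4.41) / 28.98
cos(theta2) = -0.825742
theta2 = 145.6638 degrees


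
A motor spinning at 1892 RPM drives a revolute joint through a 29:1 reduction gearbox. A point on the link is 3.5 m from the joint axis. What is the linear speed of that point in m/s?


omega_motor = 1892 * 2*pi/60 = 198.1298 rad/s
omega_joint = omega_motor / 29 = 6.8321 rad/s
v = omega_joint * r = 6.8321 * 3.5
= 23.9122 m/s


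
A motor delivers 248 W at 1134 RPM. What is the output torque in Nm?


omega = 1134 * 2*pi/60 = 118.7522 rad/s
tau = P / omega = 248 / 118.7522
= 2.0884 Nm


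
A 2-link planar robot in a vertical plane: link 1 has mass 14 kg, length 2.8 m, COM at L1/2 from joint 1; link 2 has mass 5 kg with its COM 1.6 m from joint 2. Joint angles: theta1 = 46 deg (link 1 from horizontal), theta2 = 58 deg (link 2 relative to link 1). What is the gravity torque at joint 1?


Horizontal distance from joint 1 to link-1 COM:
  x_c1 = (L1/2)*cos(t1) = 1.4 * 0.6947 = 0.9725 m
Horizontal distance from joint 1 to link-2 COM:
  x_c2 = L1*cos(t1) + Lc2*cos(t1+t2)
       = 2.8*0.6947 + 1.6*-0.2419 = 1.558 m
tau1 = m1*g*x_c1 + m2*g*x_c2
     = 14*9.81*0.9725 + 5*9.81*1.558
     = 133.5661 + 76.4184
     = 209.9845 Nm


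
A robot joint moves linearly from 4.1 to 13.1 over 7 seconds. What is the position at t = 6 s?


s = t/T = 6/7 = 0.8571
p(t) = p0 + (pf-p0)*s
= 4.1 + (13.1 - 4.1) * 0.8571
= 11.8143


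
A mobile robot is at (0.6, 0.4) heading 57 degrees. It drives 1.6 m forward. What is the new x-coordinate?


x_new = x0 + d*cos(theta)
= 0.6 + 1.6*cos(57)
= 0.6 + 0.8714
= 1.4714


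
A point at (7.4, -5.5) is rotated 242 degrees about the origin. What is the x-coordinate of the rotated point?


x' = x*cos(theta) - y*sin(theta)
cos(242 deg) = -0.4695, sin(242 deg) = -0.8829
x' = 7.4 * -0.4695 - -5.5 * -0.8829
= -3.4741 - 4.8562
= -8.3303


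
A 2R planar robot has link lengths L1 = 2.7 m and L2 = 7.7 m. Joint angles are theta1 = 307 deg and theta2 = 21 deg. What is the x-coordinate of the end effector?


Convert angles to radians: theta1 = 5.3582, theta2 = 0.3665
x = L1*cos(theta1) + L2*cos(theta1+theta2)
x = 1.6249 + 6.53
x = 8.1549


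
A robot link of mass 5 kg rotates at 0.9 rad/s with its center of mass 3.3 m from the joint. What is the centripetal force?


F = m * omega^2 * r
= 5 * 0.9^2 * 3.3
= 5 * 0.81 * 3.3
= 13.365 N


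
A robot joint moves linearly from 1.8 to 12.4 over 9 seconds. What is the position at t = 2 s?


s = t/T = 2/9 = 0.2222
p(t) = p0 + (pf-p0)*s
= 1.8 + (12.4 - 1.8) * 0.2222
= 4.1556


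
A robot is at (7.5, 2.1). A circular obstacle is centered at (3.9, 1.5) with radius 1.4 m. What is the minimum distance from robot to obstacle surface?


center_dist = sqrt((7.5-3.9)^2 + (2.1-1.5)^2)
= sqrt(12.96 + 0.36)
= 3.6497
min_dist = center_dist - radius = 3.6497 - 1.4 = 2.2497 m


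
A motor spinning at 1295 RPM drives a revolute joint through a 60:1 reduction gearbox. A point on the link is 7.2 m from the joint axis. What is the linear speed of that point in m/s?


omega_motor = 1295 * 2*pi/60 = 135.6121 rad/s
omega_joint = omega_motor / 60 = 2.2602 rad/s
v = omega_joint * r = 2.2602 * 7.2
= 16.2734 m/s


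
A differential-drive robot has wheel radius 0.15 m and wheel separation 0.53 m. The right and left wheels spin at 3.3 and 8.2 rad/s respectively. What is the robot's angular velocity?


vR = r*wR = 0.15*3.3 = 0.495 m/s
vL = r*wL = 0.15*8.2 = 1.23 m/s
v = (vR+vL)/2 = 0.8625 m/s
omega = (vR-vL)/L = -1.3868 rad/s
angular velocity = -1.3868 rad/s


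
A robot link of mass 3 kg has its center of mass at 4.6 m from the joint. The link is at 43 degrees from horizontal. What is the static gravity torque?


tau = m*g*L*cos(angle)
= 3 * 9.81 * 4.6 * cos(43 deg)
= 3 * 9.81 * 4.6 * 0.7314
= 99.0092 Nm


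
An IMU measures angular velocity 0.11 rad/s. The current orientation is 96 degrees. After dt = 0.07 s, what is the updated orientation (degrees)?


delta_theta = w * dt = 0.11 * 0.07 = 0.0077 rad
= 0.4412 deg
theta_new = 96 + 0.4412 = 96.4412 deg


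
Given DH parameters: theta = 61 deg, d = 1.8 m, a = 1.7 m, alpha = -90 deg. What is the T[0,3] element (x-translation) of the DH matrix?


T[0,3] = a * cos(theta)
= 1.7 * cos(61 deg)
= 1.7 * 0.4848
= 0.8242


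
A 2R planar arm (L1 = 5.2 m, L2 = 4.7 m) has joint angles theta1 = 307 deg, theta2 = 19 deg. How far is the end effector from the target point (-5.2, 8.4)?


End effector via forward kinematics:
x = L1*cos(t1) + L2*cos(t1+t2) = 7.0259
y = L1*sin(t1) + L2*sin(t1+t2) = -6.7811
Distance to target:
d = sqrt((-5.2 - 7.0259)^2 + (8.4 - -6.7811)^2)
= sqrt(149.473 + 230.4661)
= 19.492 m


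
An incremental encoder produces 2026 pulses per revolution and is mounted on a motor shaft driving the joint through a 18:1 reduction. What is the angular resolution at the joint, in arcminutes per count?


counts per rev = 2026
effective counts at joint = 2026 * 18 = 36468
resolution = 360*60 / 36468
= 0.5923 arcmin/count


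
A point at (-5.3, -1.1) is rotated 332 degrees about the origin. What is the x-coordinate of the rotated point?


x' = x*cos(theta) - y*sin(theta)
cos(332 deg) = 0.8829, sin(332 deg) = -0.4695
x' = -5.3 * 0.8829 - -1.1 * -0.4695
= -4.6796 - 0.5164
= -5.196


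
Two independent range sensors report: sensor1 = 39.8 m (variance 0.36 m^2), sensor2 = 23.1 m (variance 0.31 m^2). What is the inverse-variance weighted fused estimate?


w1 = (1/var1) / (1/var1 + 1/var2)
   = 2.7778 / (2.7778 + 3.2258) = 0.4627
w2 = 1 - w1 = 0.5373
fused = w1*s1 + w2*s2 = 18.4149 + 12.4119
= 30.8269 m


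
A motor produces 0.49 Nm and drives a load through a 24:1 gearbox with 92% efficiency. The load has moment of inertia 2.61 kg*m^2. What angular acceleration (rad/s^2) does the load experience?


tau_out = tau_motor * N * eta
= 0.49 * 24 * 0.92 = 10.8192 Nm
alpha = tau_out / I = 10.8192 / 2.61
= 4.1453 rad/s^2


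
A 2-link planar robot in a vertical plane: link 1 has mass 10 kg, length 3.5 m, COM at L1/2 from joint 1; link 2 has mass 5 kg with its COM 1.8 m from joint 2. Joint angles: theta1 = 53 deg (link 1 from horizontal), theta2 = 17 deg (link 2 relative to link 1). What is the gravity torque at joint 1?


Horizontal distance from joint 1 to link-1 COM:
  x_c1 = (L1/2)*cos(t1) = 1.75 * 0.6018 = 1.0532 m
Horizontal distance from joint 1 to link-2 COM:
  x_c2 = L1*cos(t1) + Lc2*cos(t1+t2)
       = 3.5*0.6018 + 1.8*0.342 = 2.722 m
tau1 = m1*g*x_c1 + m2*g*x_c2
     = 10*9.81*1.0532 + 5*9.81*2.722
     = 103.3166 + 133.5136
     = 236.8301 Nm


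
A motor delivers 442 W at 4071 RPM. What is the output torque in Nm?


omega = 4071 * 2*pi/60 = 426.3141 rad/s
tau = P / omega = 442 / 426.3141
= 1.0368 Nm


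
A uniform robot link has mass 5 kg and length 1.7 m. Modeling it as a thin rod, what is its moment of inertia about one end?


I = (1/3) * m * L^2
= (1/3) * 5 * 1.7^2
= 0.333333 * 5 * 2.89
= 4.8167 kg*m^2


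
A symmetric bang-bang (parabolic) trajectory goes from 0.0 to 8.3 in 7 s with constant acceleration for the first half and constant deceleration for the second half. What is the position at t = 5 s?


Symmetric rest-to-rest: each phase covers (pf-p0)/2 in time T/2. 0.5*a*(T/2)^2 = (pf-p0)/2 => a = 4*(pf-p0)/T^2
a = 4*(8.3-0.0)/7^2 = 0.6776
t = 5 is in the deceleration phase (t > T/2).
p = pf - 0.5*a*(T-t)^2 = 8.3 - 0.5*0.6776*2^2
= 6.9449


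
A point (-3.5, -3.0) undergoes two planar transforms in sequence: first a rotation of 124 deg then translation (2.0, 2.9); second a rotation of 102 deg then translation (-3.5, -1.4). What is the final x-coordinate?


After transform 1:
x1 = cos(124)*-3.5 - sin(124)*-3.0 + 2.0 = 6.4443
y1 = sin(124)*-3.5 + cos(124)*-3.0 + 2.9 = 1.6759
After transform 2:
x2 = cos(102)*6.4443 - sin(102)*1.6759 + -3.5
= -6.4792


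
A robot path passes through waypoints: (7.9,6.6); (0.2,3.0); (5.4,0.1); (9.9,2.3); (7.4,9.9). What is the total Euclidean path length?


Segment lengths:
  seg1 = sqrt((-7.7)^2 + (-3.6)^2) = 8.5
  seg2 = sqrt((5.2)^2 + (-2.9)^2) = 5.954
  seg3 = sqrt((4.5)^2 + (2.2)^2) = 5.009
  seg4 = sqrt((-2.5)^2 + (7.6)^2) = 8.0006
Total = 27.4636


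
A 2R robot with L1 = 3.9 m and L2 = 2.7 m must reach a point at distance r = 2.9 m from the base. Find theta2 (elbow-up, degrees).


cos(theta2) = (r^2 - L1^2 - L2^2) / (2*L1*L2)
cos(theta2) = (8.41 - 15.21 - 7.29) / 21.06
cos(theta2) = -0.669041
theta2 = 131.9931 degrees


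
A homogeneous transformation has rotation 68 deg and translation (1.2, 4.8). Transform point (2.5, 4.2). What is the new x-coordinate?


x' = cos(theta)*px - sin(theta)*py + tx
= 0.3746*2.5 - 0.9272*4.2 + 1.2
= -1.7577


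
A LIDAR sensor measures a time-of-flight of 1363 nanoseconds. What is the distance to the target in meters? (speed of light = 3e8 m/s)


tof = 1363 ns = 1.363e-06 s
dist = c * tof / 2
= 3e8 * 1.363e-06 / 2
= 204.45 m


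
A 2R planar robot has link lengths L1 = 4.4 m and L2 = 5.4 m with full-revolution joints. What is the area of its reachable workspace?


r_max = L1 + L2 = 9.8 m
r_min = |L1 - L2| = 1.0 m
Area = pi*(r_max^2 - r_min^2)
= pi*(96.04 - 1.0)
= pi * 95.04
= 298.577 m^2


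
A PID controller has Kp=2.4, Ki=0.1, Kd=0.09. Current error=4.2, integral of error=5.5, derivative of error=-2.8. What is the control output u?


u = Kp*e + Ki*int(e) + Kd*de/dt
= 2.4*4.2 + 0.1*5.5 + 0.09*(-2.8)
= 10.08 + 0.55 + -0.252
= 10.378


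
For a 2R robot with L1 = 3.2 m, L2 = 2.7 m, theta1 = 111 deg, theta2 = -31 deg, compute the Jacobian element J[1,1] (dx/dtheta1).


J[1,1] = -L1*sin(t1) - L2*sin(t1+t2)
= -3.2*sin(111) - 2.7*sin(80)
= -5.6464


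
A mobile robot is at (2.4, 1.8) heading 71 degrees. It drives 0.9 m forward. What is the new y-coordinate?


y_new = y0 + d*sin(theta)
= 1.8 + 0.9*sin(71)
= 1.8 + 0.851
= 2.651


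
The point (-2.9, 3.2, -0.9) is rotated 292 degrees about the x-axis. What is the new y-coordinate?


Rotation about x-axis: y' = y*cos(theta) - z*sin(theta)
= 3.2 * 0.3746 - -0.9 * -0.9272
= 0.3643


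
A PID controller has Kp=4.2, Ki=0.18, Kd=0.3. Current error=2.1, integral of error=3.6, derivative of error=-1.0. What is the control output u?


u = Kp*e + Ki*int(e) + Kd*de/dt
= 4.2*2.1 + 0.18*3.6 + 0.3*(-1.0)
= 8.82 + 0.648 + -0.3
= 9.168


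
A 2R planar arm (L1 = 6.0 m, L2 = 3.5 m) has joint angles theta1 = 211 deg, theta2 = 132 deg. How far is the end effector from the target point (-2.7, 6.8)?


End effector via forward kinematics:
x = L1*cos(t1) + L2*cos(t1+t2) = -1.7959
y = L1*sin(t1) + L2*sin(t1+t2) = -4.1135
Distance to target:
d = sqrt((-2.7 - -1.7959)^2 + (6.8 - -4.1135)^2)
= sqrt(0.8173 + 119.1051)
= 10.9509 m


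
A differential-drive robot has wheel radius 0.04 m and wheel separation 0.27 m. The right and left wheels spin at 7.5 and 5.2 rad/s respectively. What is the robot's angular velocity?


vR = r*wR = 0.04*7.5 = 0.3 m/s
vL = r*wL = 0.04*5.2 = 0.208 m/s
v = (vR+vL)/2 = 0.254 m/s
omega = (vR-vL)/L = 0.3407 rad/s
angular velocity = 0.3407 rad/s


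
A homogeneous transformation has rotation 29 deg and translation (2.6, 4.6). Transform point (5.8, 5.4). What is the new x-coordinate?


x' = cos(theta)*px - sin(theta)*py + tx
= 0.8746*5.8 - 0.4848*5.4 + 2.6
= 5.0548


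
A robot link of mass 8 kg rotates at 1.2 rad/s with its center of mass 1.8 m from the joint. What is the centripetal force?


F = m * omega^2 * r
= 8 * 1.2^2 * 1.8
= 8 * 1.44 * 1.8
= 20.736 N


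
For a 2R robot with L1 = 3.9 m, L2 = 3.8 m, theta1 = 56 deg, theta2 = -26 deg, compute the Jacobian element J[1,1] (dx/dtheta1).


J[1,1] = -L1*sin(t1) - L2*sin(t1+t2)
= -3.9*sin(56) - 3.8*sin(30)
= -5.1332


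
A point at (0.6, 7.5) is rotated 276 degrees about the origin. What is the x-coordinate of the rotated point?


x' = x*cos(theta) - y*sin(theta)
cos(276 deg) = 0.1045, sin(276 deg) = -0.9945
x' = 0.6 * 0.1045 - 7.5 * -0.9945
= 0.0627 - -7.4589
= 7.5216


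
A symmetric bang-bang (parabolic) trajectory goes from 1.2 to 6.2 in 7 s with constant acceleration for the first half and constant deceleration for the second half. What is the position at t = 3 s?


Symmetric rest-to-rest: each phase covers (pf-p0)/2 in time T/2. 0.5*a*(T/2)^2 = (pf-p0)/2 => a = 4*(pf-p0)/T^2
a = 4*(6.2-1.2)/7^2 = 0.4082
t = 3 is in the acceleration phase (t <= T/2).
p = p0 + 0.5*a*t^2 = 1.2 + 0.5*0.4082*3^2
= 3.0367


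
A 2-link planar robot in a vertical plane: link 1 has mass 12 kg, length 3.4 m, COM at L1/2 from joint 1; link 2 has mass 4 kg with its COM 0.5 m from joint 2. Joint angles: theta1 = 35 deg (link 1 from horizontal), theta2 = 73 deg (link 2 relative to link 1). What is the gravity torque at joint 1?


Horizontal distance from joint 1 to link-1 COM:
  x_c1 = (L1/2)*cos(t1) = 1.7 * 0.8192 = 1.3926 m
Horizontal distance from joint 1 to link-2 COM:
  x_c2 = L1*cos(t1) + Lc2*cos(t1+t2)
       = 3.4*0.8192 + 0.5*-0.309 = 2.6306 m
tau1 = m1*g*x_c1 + m2*g*x_c2
     = 12*9.81*1.3926 + 4*9.81*2.6306
     = 163.932 + 103.2251
     = 267.1571 Nm


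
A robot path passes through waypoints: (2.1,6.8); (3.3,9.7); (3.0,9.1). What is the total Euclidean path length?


Segment lengths:
  seg1 = sqrt((1.2)^2 + (2.9)^2) = 3.1385
  seg2 = sqrt((-0.3)^2 + (-0.6)^2) = 0.6708
Total = 3.8093


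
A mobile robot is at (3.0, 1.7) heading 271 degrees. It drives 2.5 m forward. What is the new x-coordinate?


x_new = x0 + d*cos(theta)
= 3.0 + 2.5*cos(271)
= 3.0 + 0.0436
= 3.0436


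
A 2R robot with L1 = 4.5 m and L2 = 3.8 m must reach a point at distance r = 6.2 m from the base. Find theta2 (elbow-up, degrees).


cos(theta2) = (r^2 - L1^2 - L2^2) / (2*L1*L2)
cos(theta2) = (38.44 - 20.25 - 14.44) / 34.2
cos(theta2) = 0.109649
theta2 = 83.7049 degrees


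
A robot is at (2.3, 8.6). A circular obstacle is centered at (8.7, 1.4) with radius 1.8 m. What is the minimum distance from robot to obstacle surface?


center_dist = sqrt((2.3-8.7)^2 + (8.6-1.4)^2)
= sqrt(40.96 + 51.84)
= 9.6333
min_dist = center_dist - radius = 9.6333 - 1.8 = 7.8333 m


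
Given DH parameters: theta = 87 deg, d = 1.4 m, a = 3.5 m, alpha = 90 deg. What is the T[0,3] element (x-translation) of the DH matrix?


T[0,3] = a * cos(theta)
= 3.5 * cos(87 deg)
= 3.5 * 0.0523
= 0.1832


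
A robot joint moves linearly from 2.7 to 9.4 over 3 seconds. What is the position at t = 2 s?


s = t/T = 2/3 = 0.6667
p(t) = p0 + (pf-p0)*s
= 2.7 + (9.4 - 2.7) * 0.6667
= 7.1667


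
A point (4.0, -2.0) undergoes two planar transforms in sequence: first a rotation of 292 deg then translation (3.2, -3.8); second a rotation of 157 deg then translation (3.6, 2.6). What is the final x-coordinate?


After transform 1:
x1 = cos(292)*4.0 - sin(292)*-2.0 + 3.2 = 2.8441
y1 = sin(292)*4.0 + cos(292)*-2.0 + -3.8 = -8.2579
After transform 2:
x2 = cos(157)*2.8441 - sin(157)*-8.2579 + 3.6
= 4.2087


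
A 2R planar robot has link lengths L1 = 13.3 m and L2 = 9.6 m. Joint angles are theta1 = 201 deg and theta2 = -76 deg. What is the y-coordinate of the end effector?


Convert angles to radians: theta1 = 3.5081, theta2 = -1.3265
y = L1*sin(theta1) + L2*sin(theta1+theta2)
y = -4.7663 + 7.8639
y = 3.0976


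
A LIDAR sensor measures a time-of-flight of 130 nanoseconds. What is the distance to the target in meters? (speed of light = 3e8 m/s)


tof = 130 ns = 1.3e-07 s
dist = c * tof / 2
= 3e8 * 1.3e-07 / 2
= 19.5 m


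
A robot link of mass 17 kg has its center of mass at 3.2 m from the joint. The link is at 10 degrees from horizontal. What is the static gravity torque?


tau = m*g*L*cos(angle)
= 17 * 9.81 * 3.2 * cos(10 deg)
= 17 * 9.81 * 3.2 * 0.9848
= 525.5564 Nm


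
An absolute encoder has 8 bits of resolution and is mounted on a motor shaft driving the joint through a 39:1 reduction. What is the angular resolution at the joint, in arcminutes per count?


counts = 2^8 = 256
effective counts at joint = 256 * 39 = 9984
resolution = 360*60 / 9984
= 2.1635 arcmin/count


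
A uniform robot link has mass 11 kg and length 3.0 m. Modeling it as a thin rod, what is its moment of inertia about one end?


I = (1/3) * m * L^2
= (1/3) * 11 * 3.0^2
= 0.333333 * 11 * 9.0
= 33.0 kg*m^2


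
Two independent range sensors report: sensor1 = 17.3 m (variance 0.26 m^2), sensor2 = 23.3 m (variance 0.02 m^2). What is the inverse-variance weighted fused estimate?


w1 = (1/var1) / (1/var1 + 1/var2)
   = 3.8462 / (3.8462 + 50.0) = 0.0714
w2 = 1 - w1 = 0.9286
fused = w1*s1 + w2*s2 = 1.2357 + 21.6357
= 22.8714 m


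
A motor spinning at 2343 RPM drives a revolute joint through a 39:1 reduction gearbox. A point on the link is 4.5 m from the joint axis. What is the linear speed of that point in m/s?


omega_motor = 2343 * 2*pi/60 = 245.3584 rad/s
omega_joint = omega_motor / 39 = 6.2912 rad/s
v = omega_joint * r = 6.2912 * 4.5
= 28.3106 m/s


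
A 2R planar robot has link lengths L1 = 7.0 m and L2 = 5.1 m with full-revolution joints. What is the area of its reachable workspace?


r_max = L1 + L2 = 12.1 m
r_min = |L1 - L2| = 1.9 m
Area = pi*(r_max^2 - r_min^2)
= pi*(146.41 - 3.61)
= pi * 142.8
= 448.6194 m^2


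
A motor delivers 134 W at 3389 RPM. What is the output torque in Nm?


omega = 3389 * 2*pi/60 = 354.8953 rad/s
tau = P / omega = 134 / 354.8953
= 0.3776 Nm


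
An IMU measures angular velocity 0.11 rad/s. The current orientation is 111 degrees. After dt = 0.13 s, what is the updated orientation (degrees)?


delta_theta = w * dt = 0.11 * 0.13 = 0.0143 rad
= 0.8193 deg
theta_new = 111 + 0.8193 = 111.8193 deg


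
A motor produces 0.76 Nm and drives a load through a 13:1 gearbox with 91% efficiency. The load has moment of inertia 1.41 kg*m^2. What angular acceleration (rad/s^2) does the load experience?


tau_out = tau_motor * N * eta
= 0.76 * 13 * 0.91 = 8.9908 Nm
alpha = tau_out / I = 8.9908 / 1.41
= 6.3765 rad/s^2


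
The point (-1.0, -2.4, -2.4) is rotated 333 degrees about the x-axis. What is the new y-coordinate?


Rotation about x-axis: y' = y*cos(theta) - z*sin(theta)
= -2.4 * 0.891 - -2.4 * -0.454
= -3.228


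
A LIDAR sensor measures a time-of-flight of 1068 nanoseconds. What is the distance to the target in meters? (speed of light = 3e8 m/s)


tof = 1068 ns = 1.068e-06 s
dist = c * tof / 2
= 3e8 * 1.068e-06 / 2
= 160.2 m


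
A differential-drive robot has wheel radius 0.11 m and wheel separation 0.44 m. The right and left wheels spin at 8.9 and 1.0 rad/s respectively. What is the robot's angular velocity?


vR = r*wR = 0.11*8.9 = 0.979 m/s
vL = r*wL = 0.11*1.0 = 0.11 m/s
v = (vR+vL)/2 = 0.5445 m/s
omega = (vR-vL)/L = 1.975 rad/s
angular velocity = 1.975 rad/s


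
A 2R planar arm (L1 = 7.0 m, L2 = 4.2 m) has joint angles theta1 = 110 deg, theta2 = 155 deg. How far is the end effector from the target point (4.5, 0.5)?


End effector via forward kinematics:
x = L1*cos(t1) + L2*cos(t1+t2) = -2.7602
y = L1*sin(t1) + L2*sin(t1+t2) = 2.3938
Distance to target:
d = sqrt((4.5 - -2.7602)^2 + (0.5 - 2.3938)^2)
= sqrt(52.7104 + 3.5866)
= 7.5031 m


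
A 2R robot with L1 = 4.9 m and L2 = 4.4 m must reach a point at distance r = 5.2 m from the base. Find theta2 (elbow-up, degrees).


cos(theta2) = (r^2 - L1^2 - L2^2) / (2*L1*L2)
cos(theta2) = (27.04 - 24.01 - 19.36) / 43.12
cos(theta2) = -0.378711
theta2 = 112.2538 degrees


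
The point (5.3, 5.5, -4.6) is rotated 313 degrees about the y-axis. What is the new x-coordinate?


Rotation about y-axis: x' = x*cos(theta) + z*sin(theta)
= 5.3 * 0.682 + -4.6 * -0.7314
= 6.9788


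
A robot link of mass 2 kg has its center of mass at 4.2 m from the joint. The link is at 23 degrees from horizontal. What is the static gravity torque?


tau = m*g*L*cos(angle)
= 2 * 9.81 * 4.2 * cos(23 deg)
= 2 * 9.81 * 4.2 * 0.9205
= 75.8533 Nm


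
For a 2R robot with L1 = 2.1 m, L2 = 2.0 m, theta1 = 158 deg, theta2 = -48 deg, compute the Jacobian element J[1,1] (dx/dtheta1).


J[1,1] = -L1*sin(t1) - L2*sin(t1+t2)
= -2.1*sin(158) - 2.0*sin(110)
= -2.6661


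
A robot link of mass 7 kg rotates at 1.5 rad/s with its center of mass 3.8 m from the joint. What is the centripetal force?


F = m * omega^2 * r
= 7 * 1.5^2 * 3.8
= 7 * 2.25 * 3.8
= 59.85 N


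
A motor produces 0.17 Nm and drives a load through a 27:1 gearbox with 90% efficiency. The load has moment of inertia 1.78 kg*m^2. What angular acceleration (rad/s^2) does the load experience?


tau_out = tau_motor * N * eta
= 0.17 * 27 * 0.9 = 4.131 Nm
alpha = tau_out / I = 4.131 / 1.78
= 2.3208 rad/s^2


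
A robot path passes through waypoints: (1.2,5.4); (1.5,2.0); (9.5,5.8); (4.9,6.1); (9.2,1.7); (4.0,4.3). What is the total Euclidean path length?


Segment lengths:
  seg1 = sqrt((0.3)^2 + (-3.4)^2) = 3.4132
  seg2 = sqrt((8.0)^2 + (3.8)^2) = 8.8566
  seg3 = sqrt((-4.6)^2 + (0.3)^2) = 4.6098
  seg4 = sqrt((4.3)^2 + (-4.4)^2) = 6.1522
  seg5 = sqrt((-5.2)^2 + (2.6)^2) = 5.8138
Total = 28.8456


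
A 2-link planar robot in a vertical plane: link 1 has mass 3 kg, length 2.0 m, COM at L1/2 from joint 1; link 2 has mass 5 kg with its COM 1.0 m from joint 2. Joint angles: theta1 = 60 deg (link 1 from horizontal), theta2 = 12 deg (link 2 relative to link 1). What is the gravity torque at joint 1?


Horizontal distance from joint 1 to link-1 COM:
  x_c1 = (L1/2)*cos(t1) = 1.0 * 0.5 = 0.5 m
Horizontal distance from joint 1 to link-2 COM:
  x_c2 = L1*cos(t1) + Lc2*cos(t1+t2)
       = 2.0*0.5 + 1.0*0.309 = 1.309 m
tau1 = m1*g*x_c1 + m2*g*x_c2
     = 3*9.81*0.5 + 5*9.81*1.309
     = 14.715 + 64.2073
     = 78.9223 Nm
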